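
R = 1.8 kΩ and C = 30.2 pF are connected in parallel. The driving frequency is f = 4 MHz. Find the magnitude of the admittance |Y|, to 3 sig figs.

ω = 2πf = 2.513e+07 rad/s
X_C = 1/(ωC) = 1320 Ω
Parallel: admittances add. Y = 1/R + jωC
Y = (0.000556 + j0.000759) S
|Y| = 0.000941 S → |Z| = 1/|Y| = 1060 Ω, ∠Z = −∠Y = -53.8°

941 μS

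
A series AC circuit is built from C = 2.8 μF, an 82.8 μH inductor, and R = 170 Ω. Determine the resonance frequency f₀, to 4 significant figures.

10.45 kHz

ω₀ = 1/√(LC) = 1/√(8.28e-05 × 2.8e-06) = 65680 rad/s
f₀ = ω₀/(2π) = 10.45 kHz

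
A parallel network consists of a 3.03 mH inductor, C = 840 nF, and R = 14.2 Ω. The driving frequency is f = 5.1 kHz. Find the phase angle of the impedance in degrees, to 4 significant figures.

ω = 2πf = 32040 rad/s
X_L = ωL = 97.09 Ω
X_C = 1/(ωC) = 37.15 Ω
Parallel: admittances add. Y = 1/R + 1/(jωL) + jωC
Y = (0.07042 + j0.01662) S
|Y| = 0.07236 S → |Z| = 1/|Y| = 13.82 Ω, ∠Z = −∠Y = -13.28°

-13.28°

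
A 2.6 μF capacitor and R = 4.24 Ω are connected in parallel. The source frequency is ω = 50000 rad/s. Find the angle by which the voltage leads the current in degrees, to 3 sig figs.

-28.9°

X_C = 1/(ωC) = 7.69 Ω
Parallel: admittances add. Y = 1/R + jωC
Y = (0.236 + j0.130) S
|Y| = 0.269 S → |Z| = 1/|Y| = 3.71 Ω, ∠Z = −∠Y = -28.9°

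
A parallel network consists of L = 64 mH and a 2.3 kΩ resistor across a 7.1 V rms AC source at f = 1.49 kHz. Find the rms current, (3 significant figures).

ω = 2πf = 9362 rad/s
X_L = ωL = 599 Ω
Parallel: admittances add. Y = 1/R + 1/(jωL)
Y = (0.000435 − j0.00167) S
|Y| = 0.00172 S → |Z| = 1/|Y| = 580 Ω, ∠Z = −∠Y = 75.4°
I = V/|Z| = 7.1/580 = 12.2 mA

12.2 mA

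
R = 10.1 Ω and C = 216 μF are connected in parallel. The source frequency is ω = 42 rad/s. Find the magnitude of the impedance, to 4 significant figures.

X_C = 1/(ωC) = 110.2 Ω
Parallel: admittances add. Y = 1/R + jωC
Y = (0.09901 + j0.009072) S
|Y| = 0.09942 S → |Z| = 1/|Y| = 10.06 Ω, ∠Z = −∠Y = -5.235°

10.06 Ω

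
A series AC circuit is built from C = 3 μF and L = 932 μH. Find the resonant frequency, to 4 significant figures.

ω₀ = 1/√(LC) = 1/√(0.000932 × 3e-06) = 18910 rad/s
f₀ = ω₀/(2π) = 3.010 kHz

3.010 kHz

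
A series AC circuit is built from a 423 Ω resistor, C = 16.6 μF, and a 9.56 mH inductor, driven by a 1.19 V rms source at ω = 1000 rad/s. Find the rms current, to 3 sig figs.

2.79 mA

X_L = ωL = 9.56 Ω
X_C = 1/(ωC) = 60.2 Ω
Net reactance X = X_L − X_C = -50.7 Ω
Z = 423 − j50.7 Ω
|Z| = √(423² + 50.7²) = 426 Ω
I = V/|Z| = 1.19/426 = 2.79 mA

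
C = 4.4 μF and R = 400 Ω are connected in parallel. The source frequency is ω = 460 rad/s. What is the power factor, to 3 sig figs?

0.777

X_C = 1/(ωC) = 494 Ω
Parallel: admittances add. Y = 1/R + jωC
Y = (0.00250 + j0.00202) S
|Y| = 0.00322 S → |Z| = 1/|Y| = 311 Ω, ∠Z = −∠Y = -39.0°
cos φ = cos(-39.0°) = 0.777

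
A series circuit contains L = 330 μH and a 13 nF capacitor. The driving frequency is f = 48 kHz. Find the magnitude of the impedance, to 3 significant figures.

ω = 2πf = 301600 rad/s
X_L = ωL = 99.5 Ω
X_C = 1/(ωC) = 255 Ω
Net reactance X = X_L − X_C = -156 Ω
Z = − j156 Ω
|Z| = √(0² + 156²) = 156 Ω

156 Ω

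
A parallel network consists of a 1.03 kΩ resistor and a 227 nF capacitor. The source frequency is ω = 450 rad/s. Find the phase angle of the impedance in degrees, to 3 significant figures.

X_C = 1/(ωC) = 9790 Ω
Parallel: admittances add. Y = 1/R + jωC
Y = (0.000971 + j0.000102) S
|Y| = 0.000976 S → |Z| = 1/|Y| = 1020 Ω, ∠Z = −∠Y = -6.01°

-6.01°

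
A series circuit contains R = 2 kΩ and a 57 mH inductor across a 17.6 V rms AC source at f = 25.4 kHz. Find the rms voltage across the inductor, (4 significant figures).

17.19 V

ω = 2πf = 159600 rad/s
X_L = ωL = 9097 Ω
Z = 2000 + j9097 Ω
|Z| = √(2000² + 9097²) = 9314 Ω
I = V/|Z| = 1.890 mA
V_L = I·|Z_L| = 0.001890 × 9097 = 17.19 V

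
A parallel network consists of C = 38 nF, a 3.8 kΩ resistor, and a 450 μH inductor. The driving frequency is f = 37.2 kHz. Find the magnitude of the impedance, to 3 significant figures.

1470 Ω

ω = 2πf = 233700 rad/s
X_L = ωL = 105 Ω
X_C = 1/(ωC) = 113 Ω
Parallel: admittances add. Y = 1/R + 1/(jωL) + jωC
Y = (0.000263 − j0.000626) S
|Y| = 0.000679 S → |Z| = 1/|Y| = 1470 Ω, ∠Z = −∠Y = 67.2°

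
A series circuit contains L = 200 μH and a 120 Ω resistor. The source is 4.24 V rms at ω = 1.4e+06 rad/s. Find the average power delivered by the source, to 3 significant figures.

23.2 mW

X_L = ωL = 280 Ω
Z = 120 + j280 Ω
|Z| = √(120² + 280²) = 305 Ω
∠Z = arctan(280/120) = 66.8°
I = V/|Z| = 13.9 mA
P = VI cos φ = 4.24 × 0.0139 × cos(66.8°) = 23.2 mW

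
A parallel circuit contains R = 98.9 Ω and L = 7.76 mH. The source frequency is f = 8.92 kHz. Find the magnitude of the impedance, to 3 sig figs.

ω = 2πf = 56050 rad/s
X_L = ωL = 435 Ω
Parallel: admittances add. Y = 1/R + 1/(jωL)
Y = (0.0101 − j0.00230) S
|Y| = 0.0104 S → |Z| = 1/|Y| = 96.4 Ω, ∠Z = −∠Y = 12.8°

96.4 Ω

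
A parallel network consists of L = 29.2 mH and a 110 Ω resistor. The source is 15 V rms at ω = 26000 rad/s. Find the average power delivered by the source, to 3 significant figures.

2.05 W

X_L = ωL = 759 Ω
Parallel: admittances add. Y = 1/R + 1/(jωL)
Y = (0.00909 − j0.00132) S
|Y| = 0.00919 S → |Z| = 1/|Y| = 109 Ω, ∠Z = −∠Y = 8.24°
I = V/|Z| = 138 mA
P = VI cos φ = 15 × 0.138 × cos(8.24°) = 2.05 W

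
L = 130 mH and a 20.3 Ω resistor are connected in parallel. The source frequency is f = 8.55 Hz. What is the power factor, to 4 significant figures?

ω = 2πf = 53.72 rad/s
X_L = ωL = 6.984 Ω
Parallel: admittances add. Y = 1/R + 1/(jωL)
Y = (0.04926 − j0.1432) S
|Y| = 0.1514 S → |Z| = 1/|Y| = 6.604 Ω, ∠Z = −∠Y = 71.02°
cos φ = cos(71.02°) = 0.3253

0.3253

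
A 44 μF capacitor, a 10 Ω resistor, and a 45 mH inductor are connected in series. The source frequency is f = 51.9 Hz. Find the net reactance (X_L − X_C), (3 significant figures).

-55.0 Ω

ω = 2πf = 326.1 rad/s
X_L = ωL = 14.7 Ω
X_C = 1/(ωC) = 69.7 Ω
X = 14.7 − 69.7 = -55.0 Ω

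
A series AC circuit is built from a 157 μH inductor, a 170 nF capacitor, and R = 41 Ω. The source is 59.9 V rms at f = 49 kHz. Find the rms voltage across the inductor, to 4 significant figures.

57.50 V

ω = 2πf = 307900 rad/s
X_L = ωL = 48.34 Ω
X_C = 1/(ωC) = 19.11 Ω
Net reactance X = X_L − X_C = 29.23 Ω
Z = 41.00 + j29.23 Ω
|Z| = √(41.00² + 29.23²) = 50.35 Ω
I = V/|Z| = 1.190 A
V_L = I·|Z_L| = 1.190 × 48.34 = 57.50 V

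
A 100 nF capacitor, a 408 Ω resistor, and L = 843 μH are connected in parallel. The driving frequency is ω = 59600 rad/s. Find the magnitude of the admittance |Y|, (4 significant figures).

X_L = ωL = 50.24 Ω
X_C = 1/(ωC) = 167.8 Ω
Parallel: admittances add. Y = 1/R + 1/(jωL) + jωC
Y = (0.002451 − j0.01394) S
|Y| = 0.01416 S → |Z| = 1/|Y| = 70.64 Ω, ∠Z = −∠Y = 80.03°

14.16 mS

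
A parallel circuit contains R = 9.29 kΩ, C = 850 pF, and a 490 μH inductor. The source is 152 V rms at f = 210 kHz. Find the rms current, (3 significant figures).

66.7 mA

ω = 2πf = 1.319e+06 rad/s
X_L = ωL = 647 Ω
X_C = 1/(ωC) = 892 Ω
Parallel: admittances add. Y = 1/R + 1/(jωL) + jωC
Y = (0.000108 − j0.000425) S
|Y| = 0.000439 S → |Z| = 1/|Y| = 2280 Ω, ∠Z = −∠Y = 75.8°
I = V/|Z| = 152/2280 = 66.7 mA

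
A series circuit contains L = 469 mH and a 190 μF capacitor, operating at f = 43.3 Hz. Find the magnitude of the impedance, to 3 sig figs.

ω = 2πf = 272.1 rad/s
X_L = ωL = 128 Ω
X_C = 1/(ωC) = 19.3 Ω
Net reactance X = X_L − X_C = 108 Ω
Z = j108 Ω
|Z| = √(0² + 108²) = 108 Ω

108 Ω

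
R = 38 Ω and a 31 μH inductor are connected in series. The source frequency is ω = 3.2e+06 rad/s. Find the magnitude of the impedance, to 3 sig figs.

106 Ω

X_L = ωL = 99.2 Ω
Z = 38.0 + j99.2 Ω
|Z| = √(38.0² + 99.2²) = 106 Ω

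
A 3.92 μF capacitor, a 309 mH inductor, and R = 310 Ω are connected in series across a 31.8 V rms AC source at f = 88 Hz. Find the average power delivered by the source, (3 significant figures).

ω = 2πf = 552.9 rad/s
X_L = ωL = 171 Ω
X_C = 1/(ωC) = 461 Ω
Net reactance X = X_L − X_C = -291 Ω
Z = 310 − j291 Ω
|Z| = √(310² + 291²) = 425 Ω
∠Z = arctan(-291/310) = -43.1°
I = V/|Z| = 74.8 mA
P = VI cos φ = 31.8 × 0.0748 × cos(-43.1°) = 1.74 W

1.74 W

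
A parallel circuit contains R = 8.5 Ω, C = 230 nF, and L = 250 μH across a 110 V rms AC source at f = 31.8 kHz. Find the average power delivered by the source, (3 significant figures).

ω = 2πf = 199800 rad/s
X_L = ωL = 50.0 Ω
X_C = 1/(ωC) = 21.8 Ω
Parallel: admittances add. Y = 1/R + 1/(jωL) + jωC
Y = (0.118 + j0.0259) S
|Y| = 0.120 S → |Z| = 1/|Y| = 8.30 Ω, ∠Z = −∠Y = -12.4°
I = V/|Z| = 13.3 A
P = VI cos φ = 110 × 13.3 × cos(-12.4°) = 1.42 kW

1.42 kW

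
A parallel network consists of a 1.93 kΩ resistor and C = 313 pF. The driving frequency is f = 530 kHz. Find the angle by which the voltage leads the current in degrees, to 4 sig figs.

ω = 2πf = 3.33e+06 rad/s
X_C = 1/(ωC) = 959.4 Ω
Parallel: admittances add. Y = 1/R + jωC
Y = (0.0005181 + j0.001042) S
|Y| = 0.001164 S → |Z| = 1/|Y| = 859.1 Ω, ∠Z = −∠Y = -63.57°

-63.57°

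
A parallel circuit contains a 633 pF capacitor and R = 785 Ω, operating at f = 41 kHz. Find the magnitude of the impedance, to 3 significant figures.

ω = 2πf = 257600 rad/s
X_C = 1/(ωC) = 6130 Ω
Parallel: admittances add. Y = 1/R + jωC
Y = (0.00127 + j0.000163) S
|Y| = 0.00128 S → |Z| = 1/|Y| = 779 Ω, ∠Z = −∠Y = -7.29°

779 Ω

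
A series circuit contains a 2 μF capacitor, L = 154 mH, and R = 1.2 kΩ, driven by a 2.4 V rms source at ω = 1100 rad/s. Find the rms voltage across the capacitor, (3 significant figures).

0.884 V

X_L = ωL = 169 Ω
X_C = 1/(ωC) = 455 Ω
Net reactance X = X_L − X_C = -285 Ω
Z = 1200 − j285 Ω
|Z| = √(1200² + 285²) = 1230 Ω
I = V/|Z| = 1.95 mA
V_C = I·|Z_C| = 0.00195 × 455 = 0.884 V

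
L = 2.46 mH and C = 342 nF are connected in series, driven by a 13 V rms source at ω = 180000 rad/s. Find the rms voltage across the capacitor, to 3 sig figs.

X_L = ωL = 443 Ω
X_C = 1/(ωC) = 16.2 Ω
Net reactance X = X_L − X_C = 427 Ω
Z = j427 Ω
|Z| = √(0² + 427²) = 427 Ω
I = V/|Z| = 30.5 mA
V_C = I·|Z_C| = 0.0305 × 16.2 = 0.495 V

0.495 V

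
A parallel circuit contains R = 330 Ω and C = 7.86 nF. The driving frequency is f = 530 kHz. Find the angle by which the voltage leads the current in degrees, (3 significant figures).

-83.4°

ω = 2πf = 3.33e+06 rad/s
X_C = 1/(ωC) = 38.2 Ω
Parallel: admittances add. Y = 1/R + jωC
Y = (0.00303 + j0.0262) S
|Y| = 0.0263 S → |Z| = 1/|Y| = 38.0 Ω, ∠Z = −∠Y = -83.4°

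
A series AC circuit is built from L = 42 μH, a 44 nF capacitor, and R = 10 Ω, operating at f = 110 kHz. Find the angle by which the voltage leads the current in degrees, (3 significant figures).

ω = 2πf = 691200 rad/s
X_L = ωL = 29.0 Ω
X_C = 1/(ωC) = 32.9 Ω
Net reactance X = X_L − X_C = -3.85 Ω
Z = 10.0 − j3.85 Ω
|Z| = √(10.0² + 3.85²) = 10.7 Ω
∠Z = arctan(-3.85/10.0) = -21.1°

-21.1°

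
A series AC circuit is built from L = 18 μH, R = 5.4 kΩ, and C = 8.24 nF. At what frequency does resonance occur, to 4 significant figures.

ω₀ = 1/√(LC) = 1/√(1.8e-05 × 8.24e-09) = 2.597e+06 rad/s
f₀ = ω₀/(2π) = 413.3 kHz

413.3 kHz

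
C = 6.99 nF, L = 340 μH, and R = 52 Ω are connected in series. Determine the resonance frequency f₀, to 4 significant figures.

103.2 kHz

ω₀ = 1/√(LC) = 1/√(0.00034 × 6.99e-09) = 648700 rad/s
f₀ = ω₀/(2π) = 103.2 kHz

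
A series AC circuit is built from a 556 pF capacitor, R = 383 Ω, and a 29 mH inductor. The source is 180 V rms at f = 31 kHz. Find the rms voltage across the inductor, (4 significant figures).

282.0 V

ω = 2πf = 194800 rad/s
X_L = ωL = 5649 Ω
X_C = 1/(ωC) = 9234 Ω
Net reactance X = X_L − X_C = -3585 Ω
Z = 383.0 − j3585 Ω
|Z| = √(383.0² + 3585²) = 3606 Ω
I = V/|Z| = 49.92 mA
V_L = I·|Z_L| = 0.04992 × 5649 = 282.0 V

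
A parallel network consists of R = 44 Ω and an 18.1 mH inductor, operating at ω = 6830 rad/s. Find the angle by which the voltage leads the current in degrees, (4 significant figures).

X_L = ωL = 123.6 Ω
Parallel: admittances add. Y = 1/R + 1/(jωL)
Y = (0.02273 − j0.008089) S
|Y| = 0.02412 S → |Z| = 1/|Y| = 41.45 Ω, ∠Z = −∠Y = 19.59°

19.59°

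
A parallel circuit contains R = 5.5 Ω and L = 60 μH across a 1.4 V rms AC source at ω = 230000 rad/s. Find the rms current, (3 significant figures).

X_L = ωL = 13.8 Ω
Parallel: admittances add. Y = 1/R + 1/(jωL)
Y = (0.182 − j0.0725) S
|Y| = 0.196 S → |Z| = 1/|Y| = 5.11 Ω, ∠Z = −∠Y = 21.7°
I = V/|Z| = 1.4/5.11 = 274 mA

274 mA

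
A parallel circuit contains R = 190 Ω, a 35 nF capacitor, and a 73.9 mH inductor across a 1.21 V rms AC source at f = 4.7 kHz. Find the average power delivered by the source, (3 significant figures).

7.71 mW

ω = 2πf = 29530 rad/s
X_L = ωL = 2180 Ω
X_C = 1/(ωC) = 968 Ω
Parallel: admittances add. Y = 1/R + 1/(jωL) + jωC
Y = (0.00526 + j0.000575) S
|Y| = 0.00529 S → |Z| = 1/|Y| = 189 Ω, ∠Z = −∠Y = -6.24°
I = V/|Z| = 6.41 mA
P = VI cos φ = 1.21 × 0.00641 × cos(-6.24°) = 7.71 mW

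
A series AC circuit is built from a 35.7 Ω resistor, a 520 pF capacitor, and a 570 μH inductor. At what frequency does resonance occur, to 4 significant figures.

292.3 kHz

ω₀ = 1/√(LC) = 1/√(0.00057 × 5.2e-10) = 1.837e+06 rad/s
f₀ = ω₀/(2π) = 292.3 kHz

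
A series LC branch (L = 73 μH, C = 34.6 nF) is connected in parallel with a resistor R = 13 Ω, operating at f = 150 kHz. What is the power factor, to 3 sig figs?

ω = 2πf = 942500 rad/s
X_L = ωL = 68.8 Ω
X_C = 1/(ωC) = 30.7 Ω
Branch 1: Z₁ = R = 13.0 Ω
Branch 2 (series LC): Z₂ = j(X_L − X_C) = j38.1 Ω
Parallel: Z = Z₁Z₂/(Z₁+Z₂), |Z| = 12.3 Ω, ∠Z = 18.8°
cos φ = cos(18.8°) = 0.947

0.947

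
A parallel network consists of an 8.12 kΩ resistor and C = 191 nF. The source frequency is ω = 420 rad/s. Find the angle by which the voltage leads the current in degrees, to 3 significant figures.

X_C = 1/(ωC) = 12500 Ω
Parallel: admittances add. Y = 1/R + jωC
Y = (0.000123 + j8.02e-05) S
|Y| = 0.000147 S → |Z| = 1/|Y| = 6800 Ω, ∠Z = −∠Y = -33.1°

-33.1°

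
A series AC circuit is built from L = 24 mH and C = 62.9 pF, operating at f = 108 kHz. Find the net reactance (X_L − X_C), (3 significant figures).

ω = 2πf = 678600 rad/s
X_L = ωL = 16300 Ω
X_C = 1/(ωC) = 23400 Ω
X = 16300 − 23400 = -7140 Ω

-7140 Ω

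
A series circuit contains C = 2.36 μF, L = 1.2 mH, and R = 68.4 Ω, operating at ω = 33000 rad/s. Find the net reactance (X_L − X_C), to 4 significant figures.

X_L = ωL = 39.60 Ω
X_C = 1/(ωC) = 12.84 Ω
X = 39.60 − 12.84 = 26.76 Ω

26.76 Ω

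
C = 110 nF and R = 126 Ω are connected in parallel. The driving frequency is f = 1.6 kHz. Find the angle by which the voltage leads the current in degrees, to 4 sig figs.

-7.932°

ω = 2πf = 10050 rad/s
X_C = 1/(ωC) = 904.3 Ω
Parallel: admittances add. Y = 1/R + jωC
Y = (0.007937 + j0.001106) S
|Y| = 0.008013 S → |Z| = 1/|Y| = 124.8 Ω, ∠Z = −∠Y = -7.932°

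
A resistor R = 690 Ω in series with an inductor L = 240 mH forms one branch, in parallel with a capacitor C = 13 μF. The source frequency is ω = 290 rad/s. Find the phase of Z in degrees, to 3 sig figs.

X_L = ωL = 69.6 Ω
X_C = 1/(ωC) = 265 Ω
Branch 1 (R+jX_L): Z₁ = 690 + j69.6 Ω, |Z₁| = 694 Ω
Branch 2 (−jX_C): Z₂ = −j265 Ω
Parallel: Z = Z₁Z₂/(Z₁+Z₂), |Z| = 256 Ω, ∠Z = -68.4°

-68.4°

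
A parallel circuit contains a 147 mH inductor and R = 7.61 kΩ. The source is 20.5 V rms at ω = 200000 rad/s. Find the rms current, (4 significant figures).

2.783 mA

X_L = ωL = 29400 Ω
Parallel: admittances add. Y = 1/R + 1/(jωL)
Y = (0.0001314 − j3.401e-05) S
|Y| = 0.0001357 S → |Z| = 1/|Y| = 7367 Ω, ∠Z = −∠Y = 14.51°
I = V/|Z| = 20.5/7367 = 2.783 mA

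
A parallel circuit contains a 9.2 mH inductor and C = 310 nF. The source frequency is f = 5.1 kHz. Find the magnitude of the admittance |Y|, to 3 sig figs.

ω = 2πf = 32040 rad/s
X_L = ωL = 295 Ω
X_C = 1/(ωC) = 101 Ω
Parallel: admittances add. Y = 1/(jωL) + jωC
Y = (0 + j0.00654) S
|Y| = 0.00654 S → |Z| = 1/|Y| = 153 Ω, ∠Z = −∠Y = -90.0°

6.54 mS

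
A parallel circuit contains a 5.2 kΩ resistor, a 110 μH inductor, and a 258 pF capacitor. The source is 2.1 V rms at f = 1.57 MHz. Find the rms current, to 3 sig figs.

3.43 mA

ω = 2πf = 9.865e+06 rad/s
X_L = ωL = 1090 Ω
X_C = 1/(ωC) = 393 Ω
Parallel: admittances add. Y = 1/R + 1/(jωL) + jωC
Y = (0.000192 + j0.00162) S
|Y| = 0.00163 S → |Z| = 1/|Y| = 612 Ω, ∠Z = −∠Y = -83.2°
I = V/|Z| = 2.1/612 = 3.43 mA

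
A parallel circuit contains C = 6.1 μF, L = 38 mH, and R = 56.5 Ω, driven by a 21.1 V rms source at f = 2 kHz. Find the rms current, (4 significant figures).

1.617 A

ω = 2πf = 12570 rad/s
X_L = ωL = 477.5 Ω
X_C = 1/(ωC) = 13.05 Ω
Parallel: admittances add. Y = 1/R + 1/(jωL) + jωC
Y = (0.01770 + j0.07456) S
|Y| = 0.07663 S → |Z| = 1/|Y| = 13.05 Ω, ∠Z = −∠Y = -76.65°
I = V/|Z| = 21.1/13.05 = 1.617 A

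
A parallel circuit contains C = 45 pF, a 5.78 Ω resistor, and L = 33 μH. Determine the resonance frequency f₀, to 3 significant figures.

4.13 MHz

ω₀ = 1/√(LC) = 1/√(3.3e-05 × 4.5e-11) = 2.595e+07 rad/s
f₀ = ω₀/(2π) = 4.13 MHz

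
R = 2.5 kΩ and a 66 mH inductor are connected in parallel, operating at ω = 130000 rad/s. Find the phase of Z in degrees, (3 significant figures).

16.2°

X_L = ωL = 8580 Ω
Parallel: admittances add. Y = 1/R + 1/(jωL)
Y = (0.000400 − j0.000117) S
|Y| = 0.000417 S → |Z| = 1/|Y| = 2400 Ω, ∠Z = −∠Y = 16.2°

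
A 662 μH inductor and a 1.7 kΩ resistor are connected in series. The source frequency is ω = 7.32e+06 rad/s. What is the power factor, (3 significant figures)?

0.331

X_L = ωL = 4850 Ω
Z = 1700 + j4850 Ω
|Z| = √(1700² + 4850²) = 5140 Ω
∠Z = arctan(4850/1700) = 70.7°
cos φ = cos(70.7°) = 0.331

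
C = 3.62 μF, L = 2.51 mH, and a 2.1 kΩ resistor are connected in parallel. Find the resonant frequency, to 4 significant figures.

1.670 kHz

ω₀ = 1/√(LC) = 1/√(0.00251 × 3.62e-06) = 10490 rad/s
f₀ = ω₀/(2π) = 1.670 kHz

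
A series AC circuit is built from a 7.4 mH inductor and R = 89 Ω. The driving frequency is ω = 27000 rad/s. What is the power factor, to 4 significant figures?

0.4069

X_L = ωL = 199.8 Ω
Z = 89.00 + j199.8 Ω
|Z| = √(89.00² + 199.8²) = 218.7 Ω
∠Z = arctan(199.8/89.00) = 65.99°
cos φ = cos(65.99°) = 0.4069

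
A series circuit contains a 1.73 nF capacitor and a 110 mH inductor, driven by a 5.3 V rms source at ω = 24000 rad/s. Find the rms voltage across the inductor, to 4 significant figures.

X_L = ωL = 2640 Ω
X_C = 1/(ωC) = 24080 Ω
Net reactance X = X_L − X_C = -21440 Ω
Z = − j21440 Ω
|Z| = √(0² + 21440²) = 21440 Ω
I = V/|Z| = 247.1 μA
V_L = I·|Z_L| = 0.0002471 × 2640 = 0.6525 V

0.6525 V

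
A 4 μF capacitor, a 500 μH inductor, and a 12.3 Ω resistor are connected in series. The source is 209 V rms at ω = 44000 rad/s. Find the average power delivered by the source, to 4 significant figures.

X_L = ωL = 22.00 Ω
X_C = 1/(ωC) = 5.682 Ω
Net reactance X = X_L − X_C = 16.32 Ω
Z = 12.30 + j16.32 Ω
|Z| = √(12.30² + 16.32²) = 20.43 Ω
∠Z = arctan(16.32/12.30) = 52.99°
I = V/|Z| = 10.23 A
P = VI cos φ = 209 × 10.23 × cos(52.99°) = 1.287 kW

1.287 kW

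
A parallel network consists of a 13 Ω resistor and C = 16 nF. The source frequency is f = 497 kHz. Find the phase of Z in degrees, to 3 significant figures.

ω = 2πf = 3.123e+06 rad/s
X_C = 1/(ωC) = 20.0 Ω
Parallel: admittances add. Y = 1/R + jωC
Y = (0.0769 + j0.0500) S
|Y| = 0.0917 S → |Z| = 1/|Y| = 10.9 Ω, ∠Z = −∠Y = -33.0°

-33.0°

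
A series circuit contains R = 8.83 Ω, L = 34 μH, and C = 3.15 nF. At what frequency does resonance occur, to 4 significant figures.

486.3 kHz

ω₀ = 1/√(LC) = 1/√(3.4e-05 × 3.15e-09) = 3.056e+06 rad/s
f₀ = ω₀/(2π) = 486.3 kHz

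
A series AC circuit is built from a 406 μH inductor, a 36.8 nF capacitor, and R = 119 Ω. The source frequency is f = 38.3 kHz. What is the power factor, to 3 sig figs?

0.992

ω = 2πf = 240600 rad/s
X_L = ωL = 97.7 Ω
X_C = 1/(ωC) = 113 Ω
Net reactance X = X_L − X_C = -15.2 Ω
Z = 119 − j15.2 Ω
|Z| = √(119² + 15.2²) = 120 Ω
∠Z = arctan(-15.2/119) = -7.29°
cos φ = cos(-7.29°) = 0.992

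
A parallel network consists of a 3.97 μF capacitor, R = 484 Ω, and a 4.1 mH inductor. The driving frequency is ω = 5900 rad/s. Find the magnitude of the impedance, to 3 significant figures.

55.4 Ω

X_L = ωL = 24.2 Ω
X_C = 1/(ωC) = 42.7 Ω
Parallel: admittances add. Y = 1/R + 1/(jωL) + jωC
Y = (0.00207 − j0.0179) S
|Y| = 0.0180 S → |Z| = 1/|Y| = 55.4 Ω, ∠Z = −∠Y = 83.4°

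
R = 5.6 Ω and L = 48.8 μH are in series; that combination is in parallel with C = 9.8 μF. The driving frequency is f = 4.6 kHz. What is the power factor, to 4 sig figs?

ω = 2πf = 28900 rad/s
X_L = ωL = 1.410 Ω
X_C = 1/(ωC) = 3.531 Ω
Branch 1 (R+jX_L): Z₁ = 5.600 + j1.410 Ω, |Z₁| = 5.775 Ω
Branch 2 (−jX_C): Z₂ = −j3.531 Ω
Parallel: Z = Z₁Z₂/(Z₁+Z₂), |Z| = 3.405 Ω, ∠Z = -55.13°
cos φ = cos(-55.13°) = 0.5718

0.5718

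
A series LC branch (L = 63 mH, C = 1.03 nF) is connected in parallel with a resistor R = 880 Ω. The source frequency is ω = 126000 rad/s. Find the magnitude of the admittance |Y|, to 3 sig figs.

X_L = ωL = 7940 Ω
X_C = 1/(ωC) = 7710 Ω
Branch 1: Z₁ = R = 880 Ω
Branch 2 (series LC): Z₂ = j(X_L − X_C) = j233 Ω
Parallel: Z = Z₁Z₂/(Z₁+Z₂), |Z| = 225 Ω, ∠Z = 75.2°
|Y| = 1/|Z| = 4.45 mS

4.45 mS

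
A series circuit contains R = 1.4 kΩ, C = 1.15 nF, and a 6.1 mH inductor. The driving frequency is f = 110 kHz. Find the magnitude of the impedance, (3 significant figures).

3270 Ω

ω = 2πf = 691200 rad/s
X_L = ωL = 4220 Ω
X_C = 1/(ωC) = 1260 Ω
Net reactance X = X_L − X_C = 2960 Ω
Z = 1400 + j2960 Ω
|Z| = √(1400² + 2960²) = 3270 Ω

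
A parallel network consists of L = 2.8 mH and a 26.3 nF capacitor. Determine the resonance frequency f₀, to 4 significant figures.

ω₀ = 1/√(LC) = 1/√(0.0028 × 2.63e-08) = 116500 rad/s
f₀ = ω₀/(2π) = 18.55 kHz

18.55 kHz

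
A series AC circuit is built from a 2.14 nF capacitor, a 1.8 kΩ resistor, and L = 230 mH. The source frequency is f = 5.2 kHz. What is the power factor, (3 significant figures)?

0.256

ω = 2πf = 32670 rad/s
X_L = ωL = 7510 Ω
X_C = 1/(ωC) = 14300 Ω
Net reactance X = X_L − X_C = -6790 Ω
Z = 1800 − j6790 Ω
|Z| = √(1800² + 6790²) = 7020 Ω
∠Z = arctan(-6790/1800) = -75.1°
cos φ = cos(-75.1°) = 0.256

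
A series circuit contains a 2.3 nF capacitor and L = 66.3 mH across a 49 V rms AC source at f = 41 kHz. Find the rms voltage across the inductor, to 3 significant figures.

54.4 V

ω = 2πf = 257600 rad/s
X_L = ωL = 17100 Ω
X_C = 1/(ωC) = 1690 Ω
Net reactance X = X_L − X_C = 15400 Ω
Z = j15400 Ω
|Z| = √(0² + 15400²) = 15400 Ω
I = V/|Z| = 3.18 mA
V_L = I·|Z_L| = 0.00318 × 17100 = 54.4 V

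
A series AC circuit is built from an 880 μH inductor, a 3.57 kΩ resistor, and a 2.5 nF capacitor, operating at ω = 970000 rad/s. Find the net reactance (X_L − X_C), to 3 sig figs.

X_L = ωL = 854 Ω
X_C = 1/(ωC) = 412 Ω
X = 854 − 412 = 441 Ω

441 Ω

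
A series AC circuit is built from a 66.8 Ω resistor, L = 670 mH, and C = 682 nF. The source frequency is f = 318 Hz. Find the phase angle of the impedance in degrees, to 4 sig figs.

83.70°

ω = 2πf = 1998 rad/s
X_L = ωL = 1339 Ω
X_C = 1/(ωC) = 733.9 Ω
Net reactance X = X_L − X_C = 604.8 Ω
Z = 66.80 + j604.8 Ω
|Z| = √(66.80² + 604.8²) = 608.5 Ω
∠Z = arctan(604.8/66.80) = 83.70°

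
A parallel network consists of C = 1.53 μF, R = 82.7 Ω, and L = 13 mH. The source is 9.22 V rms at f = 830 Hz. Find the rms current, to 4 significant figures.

ω = 2πf = 5215 rad/s
X_L = ωL = 67.80 Ω
X_C = 1/(ωC) = 125.3 Ω
Parallel: admittances add. Y = 1/R + 1/(jωL) + jωC
Y = (0.01209 − j0.006771) S
|Y| = 0.01386 S → |Z| = 1/|Y| = 72.16 Ω, ∠Z = −∠Y = 29.25°
I = V/|Z| = 9.22/72.16 = 127.8 mA

127.8 mA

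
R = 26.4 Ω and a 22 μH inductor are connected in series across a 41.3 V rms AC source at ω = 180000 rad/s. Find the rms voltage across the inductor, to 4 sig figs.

6.126 V

X_L = ωL = 3.960 Ω
Z = 26.40 + j3.960 Ω
|Z| = √(26.40² + 3.960²) = 26.70 Ω
I = V/|Z| = 1.547 A
V_L = I·|Z_L| = 1.547 × 3.960 = 6.126 V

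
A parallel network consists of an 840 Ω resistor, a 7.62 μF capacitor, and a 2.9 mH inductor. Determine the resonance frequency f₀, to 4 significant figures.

ω₀ = 1/√(LC) = 1/√(0.0029 × 7.62e-06) = 6727 rad/s
f₀ = ω₀/(2π) = 1.071 kHz

1.071 kHz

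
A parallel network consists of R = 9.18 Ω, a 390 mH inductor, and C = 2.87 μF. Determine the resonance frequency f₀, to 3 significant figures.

150 Hz

ω₀ = 1/√(LC) = 1/√(0.39 × 2.87e-06) = 945.2 rad/s
f₀ = ω₀/(2π) = 150 Hz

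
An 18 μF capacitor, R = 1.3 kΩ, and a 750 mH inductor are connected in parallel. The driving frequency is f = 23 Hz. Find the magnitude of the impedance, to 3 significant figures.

150 Ω

ω = 2πf = 144.5 rad/s
X_L = ωL = 108 Ω
X_C = 1/(ωC) = 384 Ω
Parallel: admittances add. Y = 1/R + 1/(jωL) + jωC
Y = (0.000769 − j0.00663) S
|Y| = 0.00667 S → |Z| = 1/|Y| = 150 Ω, ∠Z = −∠Y = 83.4°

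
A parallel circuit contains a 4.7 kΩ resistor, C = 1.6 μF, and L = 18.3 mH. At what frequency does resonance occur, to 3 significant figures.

930 Hz

ω₀ = 1/√(LC) = 1/√(0.0183 × 1.6e-06) = 5844 rad/s
f₀ = ω₀/(2π) = 930 Hz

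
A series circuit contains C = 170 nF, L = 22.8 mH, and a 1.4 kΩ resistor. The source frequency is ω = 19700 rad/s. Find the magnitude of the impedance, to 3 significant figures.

1410 Ω

X_L = ωL = 449 Ω
X_C = 1/(ωC) = 299 Ω
Net reactance X = X_L − X_C = 151 Ω
Z = 1400 + j151 Ω
|Z| = √(1400² + 151²) = 1410 Ω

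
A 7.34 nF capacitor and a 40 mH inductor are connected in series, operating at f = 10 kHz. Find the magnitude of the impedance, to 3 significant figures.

ω = 2πf = 62830 rad/s
X_L = ωL = 2510 Ω
X_C = 1/(ωC) = 2170 Ω
Net reactance X = X_L − X_C = 345 Ω
Z = j345 Ω
|Z| = √(0² + 345²) = 345 Ω

345 Ω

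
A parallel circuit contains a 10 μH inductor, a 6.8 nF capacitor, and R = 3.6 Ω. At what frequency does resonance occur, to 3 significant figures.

610 kHz

ω₀ = 1/√(LC) = 1/√(1e-05 × 6.8e-09) = 3.835e+06 rad/s
f₀ = ω₀/(2π) = 610 kHz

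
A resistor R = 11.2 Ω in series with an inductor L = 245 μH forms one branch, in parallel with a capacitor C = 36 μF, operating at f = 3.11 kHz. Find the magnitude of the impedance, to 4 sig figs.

1.481 Ω

ω = 2πf = 19540 rad/s
X_L = ωL = 4.787 Ω
X_C = 1/(ωC) = 1.422 Ω
Branch 1 (R+jX_L): Z₁ = 11.20 + j4.787 Ω, |Z₁| = 12.18 Ω
Branch 2 (−jX_C): Z₂ = −j1.422 Ω
Parallel: Z = Z₁Z₂/(Z₁+Z₂), |Z| = 1.481 Ω, ∠Z = -83.58°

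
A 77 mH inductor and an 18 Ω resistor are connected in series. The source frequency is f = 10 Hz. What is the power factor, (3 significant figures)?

ω = 2πf = 62.83 rad/s
X_L = ωL = 4.84 Ω
Z = 18.0 + j4.84 Ω
|Z| = √(18.0² + 4.84²) = 18.6 Ω
∠Z = arctan(4.84/18.0) = 15.0°
cos φ = cos(15.0°) = 0.966

0.966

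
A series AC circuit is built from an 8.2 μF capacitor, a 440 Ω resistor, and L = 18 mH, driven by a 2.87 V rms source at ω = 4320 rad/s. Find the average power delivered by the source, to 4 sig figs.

18.49 mW

X_L = ωL = 77.76 Ω
X_C = 1/(ωC) = 28.23 Ω
Net reactance X = X_L − X_C = 49.53 Ω
Z = 440.0 + j49.53 Ω
|Z| = √(440.0² + 49.53²) = 442.8 Ω
∠Z = arctan(49.53/440.0) = 6.423°
I = V/|Z| = 6.482 mA
P = VI cos φ = 2.87 × 0.006482 × cos(6.423°) = 18.49 mW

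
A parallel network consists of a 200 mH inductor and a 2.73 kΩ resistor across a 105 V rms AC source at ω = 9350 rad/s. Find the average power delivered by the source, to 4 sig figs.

4.038 W

X_L = ωL = 1870 Ω
Parallel: admittances add. Y = 1/R + 1/(jωL)
Y = (0.0003663 − j0.0005348) S
|Y| = 0.0006482 S → |Z| = 1/|Y| = 1543 Ω, ∠Z = −∠Y = 55.59°
I = V/|Z| = 68.06 mA
P = VI cos φ = 105 × 0.06806 × cos(55.59°) = 4.038 W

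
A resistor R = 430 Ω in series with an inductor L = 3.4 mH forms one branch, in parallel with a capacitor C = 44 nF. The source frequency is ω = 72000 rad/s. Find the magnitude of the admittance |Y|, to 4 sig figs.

X_L = ωL = 244.8 Ω
X_C = 1/(ωC) = 315.7 Ω
Branch 1 (R+jX_L): Z₁ = 430.0 + j244.8 Ω, |Z₁| = 494.8 Ω
Branch 2 (−jX_C): Z₂ = −j315.7 Ω
Parallel: Z = Z₁Z₂/(Z₁+Z₂), |Z| = 358.4 Ω, ∠Z = -50.99°
|Y| = 1/|Z| = 2.790 mS

2.790 mS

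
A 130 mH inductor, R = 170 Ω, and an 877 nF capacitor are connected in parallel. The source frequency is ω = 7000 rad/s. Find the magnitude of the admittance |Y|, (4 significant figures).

7.746 mS

X_L = ωL = 910.0 Ω
X_C = 1/(ωC) = 162.9 Ω
Parallel: admittances add. Y = 1/R + 1/(jωL) + jωC
Y = (0.005882 + j0.005040) S
|Y| = 0.007746 S → |Z| = 1/|Y| = 129.1 Ω, ∠Z = −∠Y = -40.59°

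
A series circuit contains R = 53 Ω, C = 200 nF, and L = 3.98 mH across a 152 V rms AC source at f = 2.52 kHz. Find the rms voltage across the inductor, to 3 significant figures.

ω = 2πf = 15830 rad/s
X_L = ωL = 63.0 Ω
X_C = 1/(ωC) = 316 Ω
Net reactance X = X_L − X_C = -253 Ω
Z = 53.0 − j253 Ω
|Z| = √(53.0² + 253²) = 258 Ω
I = V/|Z| = 589 mA
V_L = I·|Z_L| = 0.589 × 63.0 = 37.1 V

37.1 V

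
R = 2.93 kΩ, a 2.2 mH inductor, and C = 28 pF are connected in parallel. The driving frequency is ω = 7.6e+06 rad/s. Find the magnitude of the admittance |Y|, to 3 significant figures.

X_L = ωL = 16700 Ω
X_C = 1/(ωC) = 4700 Ω
Parallel: admittances add. Y = 1/R + 1/(jωL) + jωC
Y = (0.000341 + j0.000153) S
|Y| = 0.000374 S → |Z| = 1/|Y| = 2670 Ω, ∠Z = −∠Y = -24.1°

374 μS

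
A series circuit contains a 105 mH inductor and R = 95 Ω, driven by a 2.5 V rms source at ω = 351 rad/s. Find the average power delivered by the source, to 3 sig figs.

57.2 mW

X_L = ωL = 36.9 Ω
Z = 95.0 + j36.9 Ω
|Z| = √(95.0² + 36.9²) = 102 Ω
∠Z = arctan(36.9/95.0) = 21.2°
I = V/|Z| = 24.5 mA
P = VI cos φ = 2.5 × 0.0245 × cos(21.2°) = 57.2 mW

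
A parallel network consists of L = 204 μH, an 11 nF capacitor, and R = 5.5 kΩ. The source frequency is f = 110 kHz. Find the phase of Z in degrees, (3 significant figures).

ω = 2πf = 691200 rad/s
X_L = ωL = 141 Ω
X_C = 1/(ωC) = 132 Ω
Parallel: admittances add. Y = 1/R + 1/(jωL) + jωC
Y = (0.000182 + j0.000510) S
|Y| = 0.000542 S → |Z| = 1/|Y| = 1850 Ω, ∠Z = −∠Y = -70.4°

-70.4°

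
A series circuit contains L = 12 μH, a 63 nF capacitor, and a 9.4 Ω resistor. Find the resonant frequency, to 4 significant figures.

ω₀ = 1/√(LC) = 1/√(1.2e-05 × 6.3e-08) = 1.15e+06 rad/s
f₀ = ω₀/(2π) = 183.0 kHz

183.0 kHz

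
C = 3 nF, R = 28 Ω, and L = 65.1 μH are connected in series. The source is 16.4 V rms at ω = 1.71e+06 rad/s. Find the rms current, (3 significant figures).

186 mA

X_L = ωL = 111 Ω
X_C = 1/(ωC) = 195 Ω
Net reactance X = X_L − X_C = -83.6 Ω
Z = 28.0 − j83.6 Ω
|Z| = √(28.0² + 83.6²) = 88.2 Ω
I = V/|Z| = 16.4/88.2 = 186 mA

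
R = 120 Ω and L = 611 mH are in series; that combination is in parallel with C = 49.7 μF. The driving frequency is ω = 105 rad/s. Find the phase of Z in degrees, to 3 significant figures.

-15.1°

X_L = ωL = 64.2 Ω
X_C = 1/(ωC) = 192 Ω
Branch 1 (R+jX_L): Z₁ = 120 + j64.2 Ω, |Z₁| = 136 Ω
Branch 2 (−jX_C): Z₂ = −j192 Ω
Parallel: Z = Z₁Z₂/(Z₁+Z₂), |Z| = 149 Ω, ∠Z = -15.1°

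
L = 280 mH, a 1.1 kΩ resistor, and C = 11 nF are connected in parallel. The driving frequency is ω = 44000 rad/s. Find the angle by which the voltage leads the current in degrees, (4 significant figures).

X_L = ωL = 12320 Ω
X_C = 1/(ωC) = 2066 Ω
Parallel: admittances add. Y = 1/R + 1/(jωL) + jωC
Y = (0.0009091 + j0.0004028) S
|Y| = 0.0009943 S → |Z| = 1/|Y| = 1006 Ω, ∠Z = −∠Y = -23.90°

-23.90°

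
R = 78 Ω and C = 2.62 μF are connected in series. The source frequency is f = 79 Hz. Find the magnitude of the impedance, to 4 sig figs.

772.9 Ω

ω = 2πf = 496.4 rad/s
X_C = 1/(ωC) = 768.9 Ω
Z = 78.00 − j768.9 Ω
|Z| = √(78.00² + 768.9²) = 772.9 Ω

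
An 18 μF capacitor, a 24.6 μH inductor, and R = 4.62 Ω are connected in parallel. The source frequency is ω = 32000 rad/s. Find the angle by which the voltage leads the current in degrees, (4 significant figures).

72.69°

X_L = ωL = 0.7872 Ω
X_C = 1/(ωC) = 1.736 Ω
Parallel: admittances add. Y = 1/R + 1/(jωL) + jωC
Y = (0.2165 − j0.6943) S
|Y| = 0.7273 S → |Z| = 1/|Y| = 1.375 Ω, ∠Z = −∠Y = 72.69°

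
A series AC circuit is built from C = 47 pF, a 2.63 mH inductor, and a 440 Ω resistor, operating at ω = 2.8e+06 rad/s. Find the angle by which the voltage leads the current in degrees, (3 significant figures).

X_L = ωL = 7360 Ω
X_C = 1/(ωC) = 7600 Ω
Net reactance X = X_L − X_C = -235 Ω
Z = 440 − j235 Ω
|Z| = √(440² + 235²) = 499 Ω
∠Z = arctan(-235/440) = -28.1°

-28.1°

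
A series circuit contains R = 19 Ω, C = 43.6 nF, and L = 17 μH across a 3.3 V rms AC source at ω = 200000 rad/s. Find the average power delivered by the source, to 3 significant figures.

X_L = ωL = 3.40 Ω
X_C = 1/(ωC) = 115 Ω
Net reactance X = X_L − X_C = -111 Ω
Z = 19.0 − j111 Ω
|Z| = √(19.0² + 111²) = 113 Ω
∠Z = arctan(-111/19.0) = -80.3°
I = V/|Z| = 29.2 mA
P = VI cos φ = 3.3 × 0.0292 × cos(-80.3°) = 16.2 mW

16.2 mW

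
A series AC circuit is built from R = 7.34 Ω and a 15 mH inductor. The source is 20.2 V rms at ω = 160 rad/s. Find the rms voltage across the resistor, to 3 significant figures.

X_L = ωL = 2.40 Ω
Z = 7.34 + j2.40 Ω
|Z| = √(7.34² + 2.40²) = 7.72 Ω
I = V/|Z| = 2.62 A
V_R = I·|Z_R| = 2.62 × 7.34 = 19.2 V

19.2 V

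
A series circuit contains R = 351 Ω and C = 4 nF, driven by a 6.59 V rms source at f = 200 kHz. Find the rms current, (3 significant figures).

16.3 mA

ω = 2πf = 1.257e+06 rad/s
X_C = 1/(ωC) = 199 Ω
Z = 351 − j199 Ω
|Z| = √(351² + 199²) = 403 Ω
I = V/|Z| = 6.59/403 = 16.3 mA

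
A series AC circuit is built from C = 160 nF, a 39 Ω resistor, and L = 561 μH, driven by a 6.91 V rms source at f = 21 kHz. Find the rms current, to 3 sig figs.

ω = 2πf = 131900 rad/s
X_L = ωL = 74.0 Ω
X_C = 1/(ωC) = 47.4 Ω
Net reactance X = X_L − X_C = 26.7 Ω
Z = 39.0 + j26.7 Ω
|Z| = √(39.0² + 26.7²) = 47.2 Ω
I = V/|Z| = 6.91/47.2 = 146 mA

146 mA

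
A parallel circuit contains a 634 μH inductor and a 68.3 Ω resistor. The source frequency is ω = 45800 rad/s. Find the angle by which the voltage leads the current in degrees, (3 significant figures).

67.0°

X_L = ωL = 29.0 Ω
Parallel: admittances add. Y = 1/R + 1/(jωL)
Y = (0.0146 − j0.0344) S
|Y| = 0.0374 S → |Z| = 1/|Y| = 26.7 Ω, ∠Z = −∠Y = 67.0°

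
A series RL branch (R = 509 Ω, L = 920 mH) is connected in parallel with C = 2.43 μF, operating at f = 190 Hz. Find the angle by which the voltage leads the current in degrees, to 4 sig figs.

-80.83°

ω = 2πf = 1194 rad/s
X_L = ωL = 1098 Ω
X_C = 1/(ωC) = 344.7 Ω
Branch 1 (R+jX_L): Z₁ = 509.0 + j1098 Ω, |Z₁| = 1211 Ω
Branch 2 (−jX_C): Z₂ = −j344.7 Ω
Parallel: Z = Z₁Z₂/(Z₁+Z₂), |Z| = 458.9 Ω, ∠Z = -80.83°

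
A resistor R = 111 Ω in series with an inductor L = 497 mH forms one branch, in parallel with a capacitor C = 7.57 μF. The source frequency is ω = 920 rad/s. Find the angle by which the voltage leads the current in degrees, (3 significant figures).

-84.2°

X_L = ωL = 457 Ω
X_C = 1/(ωC) = 144 Ω
Branch 1 (R+jX_L): Z₁ = 111 + j457 Ω, |Z₁| = 471 Ω
Branch 2 (−jX_C): Z₂ = −j144 Ω
Parallel: Z = Z₁Z₂/(Z₁+Z₂), |Z| = 203 Ω, ∠Z = -84.2°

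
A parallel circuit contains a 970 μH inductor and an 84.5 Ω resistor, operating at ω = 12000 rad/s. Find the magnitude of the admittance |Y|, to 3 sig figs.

86.7 mS

X_L = ωL = 11.6 Ω
Parallel: admittances add. Y = 1/R + 1/(jωL)
Y = (0.0118 − j0.0859) S
|Y| = 0.0867 S → |Z| = 1/|Y| = 11.5 Ω, ∠Z = −∠Y = 82.2°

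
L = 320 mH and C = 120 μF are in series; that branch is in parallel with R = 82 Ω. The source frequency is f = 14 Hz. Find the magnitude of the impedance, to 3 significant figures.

51.7 Ω

ω = 2πf = 87.96 rad/s
X_L = ωL = 28.1 Ω
X_C = 1/(ωC) = 94.7 Ω
Branch 1: Z₁ = R = 82.0 Ω
Branch 2 (series LC): Z₂ = j(X_L − X_C) = −j66.6 Ω
Parallel: Z = Z₁Z₂/(Z₁+Z₂), |Z| = 51.7 Ω, ∠Z = -50.9°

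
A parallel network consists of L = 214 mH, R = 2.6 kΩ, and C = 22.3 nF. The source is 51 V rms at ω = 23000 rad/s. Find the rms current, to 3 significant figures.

X_L = ωL = 4920 Ω
X_C = 1/(ωC) = 1950 Ω
Parallel: admittances add. Y = 1/R + 1/(jωL) + jωC
Y = (0.000385 + j0.000310) S
|Y| = 0.000494 S → |Z| = 1/|Y| = 2030 Ω, ∠Z = −∠Y = -38.8°
I = V/|Z| = 51/2030 = 25.2 mA

25.2 mA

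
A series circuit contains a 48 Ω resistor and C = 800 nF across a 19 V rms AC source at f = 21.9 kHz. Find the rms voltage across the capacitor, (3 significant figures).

ω = 2πf = 137600 rad/s
X_C = 1/(ωC) = 9.08 Ω
Z = 48.0 − j9.08 Ω
|Z| = √(48.0² + 9.08²) = 48.9 Ω
I = V/|Z| = 389 mA
V_C = I·|Z_C| = 0.389 × 9.08 = 3.53 V

3.53 V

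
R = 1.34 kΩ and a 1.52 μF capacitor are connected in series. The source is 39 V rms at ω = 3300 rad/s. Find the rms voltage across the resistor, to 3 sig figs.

38.6 V

X_C = 1/(ωC) = 199 Ω
Z = 1340 − j199 Ω
|Z| = √(1340² + 199²) = 1350 Ω
I = V/|Z| = 28.8 mA
V_R = I·|Z_R| = 0.0288 × 1340 = 38.6 V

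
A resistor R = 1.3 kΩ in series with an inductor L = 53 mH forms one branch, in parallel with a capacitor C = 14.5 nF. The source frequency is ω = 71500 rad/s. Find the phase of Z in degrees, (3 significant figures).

X_L = ωL = 3790 Ω
X_C = 1/(ωC) = 965 Ω
Branch 1 (R+jX_L): Z₁ = 1300 + j3790 Ω, |Z₁| = 4010 Ω
Branch 2 (−jX_C): Z₂ = −j965 Ω
Parallel: Z = Z₁Z₂/(Z₁+Z₂), |Z| = 1240 Ω, ∠Z = -84.2°

-84.2°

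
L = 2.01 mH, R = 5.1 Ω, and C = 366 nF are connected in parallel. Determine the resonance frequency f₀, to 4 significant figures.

5.868 kHz

ω₀ = 1/√(LC) = 1/√(0.00201 × 3.66e-07) = 36870 rad/s
f₀ = ω₀/(2π) = 5.868 kHz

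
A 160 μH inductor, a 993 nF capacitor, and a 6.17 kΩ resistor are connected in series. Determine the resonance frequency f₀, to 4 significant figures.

12.63 kHz

ω₀ = 1/√(LC) = 1/√(0.00016 × 9.93e-07) = 79340 rad/s
f₀ = ω₀/(2π) = 12.63 kHz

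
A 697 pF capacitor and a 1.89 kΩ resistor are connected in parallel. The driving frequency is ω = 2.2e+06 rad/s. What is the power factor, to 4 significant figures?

X_C = 1/(ωC) = 652.1 Ω
Parallel: admittances add. Y = 1/R + jωC
Y = (0.0005291 + j0.001533) S
|Y| = 0.001622 S → |Z| = 1/|Y| = 616.5 Ω, ∠Z = −∠Y = -70.96°
cos φ = cos(-70.96°) = 0.3262

0.3262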